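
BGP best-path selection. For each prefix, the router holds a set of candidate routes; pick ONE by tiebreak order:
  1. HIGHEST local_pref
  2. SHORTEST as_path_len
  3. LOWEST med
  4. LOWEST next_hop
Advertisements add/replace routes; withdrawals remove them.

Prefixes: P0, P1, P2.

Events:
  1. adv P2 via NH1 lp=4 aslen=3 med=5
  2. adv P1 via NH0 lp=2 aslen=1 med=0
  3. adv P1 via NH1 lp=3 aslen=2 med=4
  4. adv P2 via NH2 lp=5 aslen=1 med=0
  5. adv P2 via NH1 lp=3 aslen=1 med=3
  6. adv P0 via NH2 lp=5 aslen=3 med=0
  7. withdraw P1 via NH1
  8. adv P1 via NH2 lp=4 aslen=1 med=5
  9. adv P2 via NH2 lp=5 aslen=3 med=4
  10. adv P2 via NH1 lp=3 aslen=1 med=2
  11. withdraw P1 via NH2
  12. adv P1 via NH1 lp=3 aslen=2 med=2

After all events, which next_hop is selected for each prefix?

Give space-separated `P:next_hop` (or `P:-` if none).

Answer: P0:NH2 P1:NH1 P2:NH2

Derivation:
Op 1: best P0=- P1=- P2=NH1
Op 2: best P0=- P1=NH0 P2=NH1
Op 3: best P0=- P1=NH1 P2=NH1
Op 4: best P0=- P1=NH1 P2=NH2
Op 5: best P0=- P1=NH1 P2=NH2
Op 6: best P0=NH2 P1=NH1 P2=NH2
Op 7: best P0=NH2 P1=NH0 P2=NH2
Op 8: best P0=NH2 P1=NH2 P2=NH2
Op 9: best P0=NH2 P1=NH2 P2=NH2
Op 10: best P0=NH2 P1=NH2 P2=NH2
Op 11: best P0=NH2 P1=NH0 P2=NH2
Op 12: best P0=NH2 P1=NH1 P2=NH2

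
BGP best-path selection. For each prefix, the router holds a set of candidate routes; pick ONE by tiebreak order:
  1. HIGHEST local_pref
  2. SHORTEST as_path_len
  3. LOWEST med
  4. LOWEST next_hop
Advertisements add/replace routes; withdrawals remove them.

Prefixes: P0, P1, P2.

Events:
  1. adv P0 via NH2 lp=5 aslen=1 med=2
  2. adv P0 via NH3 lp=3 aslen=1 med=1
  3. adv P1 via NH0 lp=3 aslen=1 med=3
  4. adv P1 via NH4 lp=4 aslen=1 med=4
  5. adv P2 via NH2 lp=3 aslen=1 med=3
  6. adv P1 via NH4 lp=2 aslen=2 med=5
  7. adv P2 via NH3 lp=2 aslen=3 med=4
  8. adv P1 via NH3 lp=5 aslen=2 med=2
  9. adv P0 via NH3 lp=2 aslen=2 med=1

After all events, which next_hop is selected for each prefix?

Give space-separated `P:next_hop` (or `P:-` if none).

Answer: P0:NH2 P1:NH3 P2:NH2

Derivation:
Op 1: best P0=NH2 P1=- P2=-
Op 2: best P0=NH2 P1=- P2=-
Op 3: best P0=NH2 P1=NH0 P2=-
Op 4: best P0=NH2 P1=NH4 P2=-
Op 5: best P0=NH2 P1=NH4 P2=NH2
Op 6: best P0=NH2 P1=NH0 P2=NH2
Op 7: best P0=NH2 P1=NH0 P2=NH2
Op 8: best P0=NH2 P1=NH3 P2=NH2
Op 9: best P0=NH2 P1=NH3 P2=NH2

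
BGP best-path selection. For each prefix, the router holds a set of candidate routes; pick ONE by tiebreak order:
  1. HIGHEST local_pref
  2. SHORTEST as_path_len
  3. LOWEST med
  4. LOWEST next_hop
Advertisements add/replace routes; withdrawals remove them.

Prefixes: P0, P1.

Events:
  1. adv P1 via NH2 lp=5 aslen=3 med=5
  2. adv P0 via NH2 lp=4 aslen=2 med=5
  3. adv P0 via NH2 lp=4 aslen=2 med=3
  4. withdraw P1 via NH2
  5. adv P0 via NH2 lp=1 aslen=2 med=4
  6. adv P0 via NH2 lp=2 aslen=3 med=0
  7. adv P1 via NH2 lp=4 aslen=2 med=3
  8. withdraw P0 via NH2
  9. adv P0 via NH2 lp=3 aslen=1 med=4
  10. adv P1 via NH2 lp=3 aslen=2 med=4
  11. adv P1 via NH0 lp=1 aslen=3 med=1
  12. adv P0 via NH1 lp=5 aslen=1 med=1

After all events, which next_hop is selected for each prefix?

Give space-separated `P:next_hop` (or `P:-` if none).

Answer: P0:NH1 P1:NH2

Derivation:
Op 1: best P0=- P1=NH2
Op 2: best P0=NH2 P1=NH2
Op 3: best P0=NH2 P1=NH2
Op 4: best P0=NH2 P1=-
Op 5: best P0=NH2 P1=-
Op 6: best P0=NH2 P1=-
Op 7: best P0=NH2 P1=NH2
Op 8: best P0=- P1=NH2
Op 9: best P0=NH2 P1=NH2
Op 10: best P0=NH2 P1=NH2
Op 11: best P0=NH2 P1=NH2
Op 12: best P0=NH1 P1=NH2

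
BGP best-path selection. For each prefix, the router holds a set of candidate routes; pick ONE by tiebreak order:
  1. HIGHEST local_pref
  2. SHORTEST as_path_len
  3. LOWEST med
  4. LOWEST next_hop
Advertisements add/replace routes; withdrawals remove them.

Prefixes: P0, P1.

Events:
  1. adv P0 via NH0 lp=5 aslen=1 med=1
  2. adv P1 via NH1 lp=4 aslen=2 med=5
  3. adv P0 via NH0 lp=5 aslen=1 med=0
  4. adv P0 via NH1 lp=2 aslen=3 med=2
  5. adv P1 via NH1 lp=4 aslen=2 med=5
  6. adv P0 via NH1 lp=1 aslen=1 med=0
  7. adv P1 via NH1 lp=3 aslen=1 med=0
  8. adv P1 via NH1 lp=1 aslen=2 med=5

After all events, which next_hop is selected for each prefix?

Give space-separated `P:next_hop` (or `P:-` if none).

Answer: P0:NH0 P1:NH1

Derivation:
Op 1: best P0=NH0 P1=-
Op 2: best P0=NH0 P1=NH1
Op 3: best P0=NH0 P1=NH1
Op 4: best P0=NH0 P1=NH1
Op 5: best P0=NH0 P1=NH1
Op 6: best P0=NH0 P1=NH1
Op 7: best P0=NH0 P1=NH1
Op 8: best P0=NH0 P1=NH1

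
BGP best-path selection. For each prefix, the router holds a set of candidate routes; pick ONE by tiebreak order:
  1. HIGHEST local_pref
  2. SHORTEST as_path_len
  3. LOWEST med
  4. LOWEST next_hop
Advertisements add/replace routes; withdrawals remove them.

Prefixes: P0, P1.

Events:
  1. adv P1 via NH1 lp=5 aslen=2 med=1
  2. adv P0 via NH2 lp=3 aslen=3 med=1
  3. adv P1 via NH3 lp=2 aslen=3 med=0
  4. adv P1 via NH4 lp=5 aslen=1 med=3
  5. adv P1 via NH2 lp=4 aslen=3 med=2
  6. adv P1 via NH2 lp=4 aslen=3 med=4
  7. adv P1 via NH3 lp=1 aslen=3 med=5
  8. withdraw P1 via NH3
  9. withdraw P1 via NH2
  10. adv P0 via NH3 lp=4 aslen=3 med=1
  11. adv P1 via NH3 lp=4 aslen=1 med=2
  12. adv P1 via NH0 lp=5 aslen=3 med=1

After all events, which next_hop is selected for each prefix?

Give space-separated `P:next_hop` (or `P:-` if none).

Op 1: best P0=- P1=NH1
Op 2: best P0=NH2 P1=NH1
Op 3: best P0=NH2 P1=NH1
Op 4: best P0=NH2 P1=NH4
Op 5: best P0=NH2 P1=NH4
Op 6: best P0=NH2 P1=NH4
Op 7: best P0=NH2 P1=NH4
Op 8: best P0=NH2 P1=NH4
Op 9: best P0=NH2 P1=NH4
Op 10: best P0=NH3 P1=NH4
Op 11: best P0=NH3 P1=NH4
Op 12: best P0=NH3 P1=NH4

Answer: P0:NH3 P1:NH4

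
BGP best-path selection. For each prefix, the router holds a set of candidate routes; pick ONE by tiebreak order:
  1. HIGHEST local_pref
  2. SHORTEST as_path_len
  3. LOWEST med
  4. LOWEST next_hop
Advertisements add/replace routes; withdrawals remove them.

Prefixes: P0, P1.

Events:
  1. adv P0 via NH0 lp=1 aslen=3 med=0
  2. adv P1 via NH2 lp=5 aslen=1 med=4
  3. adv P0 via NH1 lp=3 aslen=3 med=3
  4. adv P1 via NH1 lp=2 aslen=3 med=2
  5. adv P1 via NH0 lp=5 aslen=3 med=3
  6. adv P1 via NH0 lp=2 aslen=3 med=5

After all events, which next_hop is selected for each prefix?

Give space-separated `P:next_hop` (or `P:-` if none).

Op 1: best P0=NH0 P1=-
Op 2: best P0=NH0 P1=NH2
Op 3: best P0=NH1 P1=NH2
Op 4: best P0=NH1 P1=NH2
Op 5: best P0=NH1 P1=NH2
Op 6: best P0=NH1 P1=NH2

Answer: P0:NH1 P1:NH2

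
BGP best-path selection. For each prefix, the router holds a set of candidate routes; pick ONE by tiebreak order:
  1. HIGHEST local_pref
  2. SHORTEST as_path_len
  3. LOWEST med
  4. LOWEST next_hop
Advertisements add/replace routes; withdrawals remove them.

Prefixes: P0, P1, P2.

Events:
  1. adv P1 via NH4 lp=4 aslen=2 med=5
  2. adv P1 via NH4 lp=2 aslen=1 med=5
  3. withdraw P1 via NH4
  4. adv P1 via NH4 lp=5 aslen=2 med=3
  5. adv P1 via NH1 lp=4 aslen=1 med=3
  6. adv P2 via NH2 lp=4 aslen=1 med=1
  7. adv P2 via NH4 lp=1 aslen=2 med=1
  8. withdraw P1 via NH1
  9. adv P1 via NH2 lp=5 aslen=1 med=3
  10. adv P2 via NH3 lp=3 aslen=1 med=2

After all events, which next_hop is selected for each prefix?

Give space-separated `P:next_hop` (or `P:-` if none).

Answer: P0:- P1:NH2 P2:NH2

Derivation:
Op 1: best P0=- P1=NH4 P2=-
Op 2: best P0=- P1=NH4 P2=-
Op 3: best P0=- P1=- P2=-
Op 4: best P0=- P1=NH4 P2=-
Op 5: best P0=- P1=NH4 P2=-
Op 6: best P0=- P1=NH4 P2=NH2
Op 7: best P0=- P1=NH4 P2=NH2
Op 8: best P0=- P1=NH4 P2=NH2
Op 9: best P0=- P1=NH2 P2=NH2
Op 10: best P0=- P1=NH2 P2=NH2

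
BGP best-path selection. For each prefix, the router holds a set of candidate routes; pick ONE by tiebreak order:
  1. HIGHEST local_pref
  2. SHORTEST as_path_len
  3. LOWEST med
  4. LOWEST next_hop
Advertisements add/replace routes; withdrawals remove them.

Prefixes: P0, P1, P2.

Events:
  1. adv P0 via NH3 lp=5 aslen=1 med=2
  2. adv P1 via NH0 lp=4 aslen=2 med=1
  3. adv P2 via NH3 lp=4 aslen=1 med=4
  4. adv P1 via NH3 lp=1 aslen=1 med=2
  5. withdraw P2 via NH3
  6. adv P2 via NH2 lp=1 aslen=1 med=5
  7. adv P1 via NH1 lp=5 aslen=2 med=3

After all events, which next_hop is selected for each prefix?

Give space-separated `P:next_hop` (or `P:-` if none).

Answer: P0:NH3 P1:NH1 P2:NH2

Derivation:
Op 1: best P0=NH3 P1=- P2=-
Op 2: best P0=NH3 P1=NH0 P2=-
Op 3: best P0=NH3 P1=NH0 P2=NH3
Op 4: best P0=NH3 P1=NH0 P2=NH3
Op 5: best P0=NH3 P1=NH0 P2=-
Op 6: best P0=NH3 P1=NH0 P2=NH2
Op 7: best P0=NH3 P1=NH1 P2=NH2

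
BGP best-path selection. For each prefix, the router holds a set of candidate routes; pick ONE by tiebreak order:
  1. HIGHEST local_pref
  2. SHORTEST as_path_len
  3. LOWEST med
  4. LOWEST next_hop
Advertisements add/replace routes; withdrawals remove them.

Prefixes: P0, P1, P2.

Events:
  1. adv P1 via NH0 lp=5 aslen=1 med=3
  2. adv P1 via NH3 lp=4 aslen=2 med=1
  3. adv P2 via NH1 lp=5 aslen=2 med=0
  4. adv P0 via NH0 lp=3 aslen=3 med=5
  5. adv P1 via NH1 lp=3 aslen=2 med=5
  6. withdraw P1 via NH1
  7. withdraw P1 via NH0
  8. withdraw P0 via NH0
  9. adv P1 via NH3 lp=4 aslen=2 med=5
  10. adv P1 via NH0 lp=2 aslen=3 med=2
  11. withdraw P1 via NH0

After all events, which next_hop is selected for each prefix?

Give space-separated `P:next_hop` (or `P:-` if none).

Op 1: best P0=- P1=NH0 P2=-
Op 2: best P0=- P1=NH0 P2=-
Op 3: best P0=- P1=NH0 P2=NH1
Op 4: best P0=NH0 P1=NH0 P2=NH1
Op 5: best P0=NH0 P1=NH0 P2=NH1
Op 6: best P0=NH0 P1=NH0 P2=NH1
Op 7: best P0=NH0 P1=NH3 P2=NH1
Op 8: best P0=- P1=NH3 P2=NH1
Op 9: best P0=- P1=NH3 P2=NH1
Op 10: best P0=- P1=NH3 P2=NH1
Op 11: best P0=- P1=NH3 P2=NH1

Answer: P0:- P1:NH3 P2:NH1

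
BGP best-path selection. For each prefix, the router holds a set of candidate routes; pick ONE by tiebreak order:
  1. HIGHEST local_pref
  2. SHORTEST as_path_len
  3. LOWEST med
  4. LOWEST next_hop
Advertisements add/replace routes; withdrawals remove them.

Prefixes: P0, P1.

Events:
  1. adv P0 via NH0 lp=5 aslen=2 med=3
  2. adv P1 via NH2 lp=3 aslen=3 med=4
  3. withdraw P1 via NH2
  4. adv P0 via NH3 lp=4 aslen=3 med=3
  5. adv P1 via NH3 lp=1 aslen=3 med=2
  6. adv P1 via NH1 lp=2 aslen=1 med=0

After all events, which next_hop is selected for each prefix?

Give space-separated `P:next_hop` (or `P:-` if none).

Op 1: best P0=NH0 P1=-
Op 2: best P0=NH0 P1=NH2
Op 3: best P0=NH0 P1=-
Op 4: best P0=NH0 P1=-
Op 5: best P0=NH0 P1=NH3
Op 6: best P0=NH0 P1=NH1

Answer: P0:NH0 P1:NH1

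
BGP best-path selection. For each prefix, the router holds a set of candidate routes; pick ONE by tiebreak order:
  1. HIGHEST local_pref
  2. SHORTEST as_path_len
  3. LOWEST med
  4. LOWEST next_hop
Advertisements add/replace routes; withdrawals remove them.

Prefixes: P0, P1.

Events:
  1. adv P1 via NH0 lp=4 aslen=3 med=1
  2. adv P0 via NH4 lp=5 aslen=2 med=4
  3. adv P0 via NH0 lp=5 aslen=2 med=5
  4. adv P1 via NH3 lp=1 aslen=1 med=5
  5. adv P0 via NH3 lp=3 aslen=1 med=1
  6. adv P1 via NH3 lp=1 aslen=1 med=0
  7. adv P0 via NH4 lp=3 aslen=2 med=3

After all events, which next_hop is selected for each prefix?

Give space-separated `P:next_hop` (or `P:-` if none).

Op 1: best P0=- P1=NH0
Op 2: best P0=NH4 P1=NH0
Op 3: best P0=NH4 P1=NH0
Op 4: best P0=NH4 P1=NH0
Op 5: best P0=NH4 P1=NH0
Op 6: best P0=NH4 P1=NH0
Op 7: best P0=NH0 P1=NH0

Answer: P0:NH0 P1:NH0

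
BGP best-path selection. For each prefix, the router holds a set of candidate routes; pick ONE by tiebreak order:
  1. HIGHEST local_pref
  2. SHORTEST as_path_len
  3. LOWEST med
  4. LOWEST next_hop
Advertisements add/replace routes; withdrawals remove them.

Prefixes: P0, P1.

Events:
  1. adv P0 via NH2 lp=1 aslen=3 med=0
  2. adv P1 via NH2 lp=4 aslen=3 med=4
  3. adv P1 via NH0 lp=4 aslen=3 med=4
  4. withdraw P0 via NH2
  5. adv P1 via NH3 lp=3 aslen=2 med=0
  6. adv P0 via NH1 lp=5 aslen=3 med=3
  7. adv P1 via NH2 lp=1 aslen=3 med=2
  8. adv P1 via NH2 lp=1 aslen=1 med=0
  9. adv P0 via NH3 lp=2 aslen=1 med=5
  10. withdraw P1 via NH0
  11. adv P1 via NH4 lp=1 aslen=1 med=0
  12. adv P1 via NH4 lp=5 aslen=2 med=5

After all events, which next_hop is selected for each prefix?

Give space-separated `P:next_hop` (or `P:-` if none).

Op 1: best P0=NH2 P1=-
Op 2: best P0=NH2 P1=NH2
Op 3: best P0=NH2 P1=NH0
Op 4: best P0=- P1=NH0
Op 5: best P0=- P1=NH0
Op 6: best P0=NH1 P1=NH0
Op 7: best P0=NH1 P1=NH0
Op 8: best P0=NH1 P1=NH0
Op 9: best P0=NH1 P1=NH0
Op 10: best P0=NH1 P1=NH3
Op 11: best P0=NH1 P1=NH3
Op 12: best P0=NH1 P1=NH4

Answer: P0:NH1 P1:NH4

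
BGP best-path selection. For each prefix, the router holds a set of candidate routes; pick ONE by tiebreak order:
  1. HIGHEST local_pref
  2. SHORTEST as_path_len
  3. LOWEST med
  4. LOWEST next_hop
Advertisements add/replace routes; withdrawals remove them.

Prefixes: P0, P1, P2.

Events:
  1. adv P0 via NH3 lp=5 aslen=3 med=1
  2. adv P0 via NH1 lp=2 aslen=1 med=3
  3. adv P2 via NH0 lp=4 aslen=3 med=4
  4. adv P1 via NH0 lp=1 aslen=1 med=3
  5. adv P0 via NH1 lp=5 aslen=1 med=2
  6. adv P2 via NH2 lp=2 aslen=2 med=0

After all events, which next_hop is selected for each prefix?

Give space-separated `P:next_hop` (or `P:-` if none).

Answer: P0:NH1 P1:NH0 P2:NH0

Derivation:
Op 1: best P0=NH3 P1=- P2=-
Op 2: best P0=NH3 P1=- P2=-
Op 3: best P0=NH3 P1=- P2=NH0
Op 4: best P0=NH3 P1=NH0 P2=NH0
Op 5: best P0=NH1 P1=NH0 P2=NH0
Op 6: best P0=NH1 P1=NH0 P2=NH0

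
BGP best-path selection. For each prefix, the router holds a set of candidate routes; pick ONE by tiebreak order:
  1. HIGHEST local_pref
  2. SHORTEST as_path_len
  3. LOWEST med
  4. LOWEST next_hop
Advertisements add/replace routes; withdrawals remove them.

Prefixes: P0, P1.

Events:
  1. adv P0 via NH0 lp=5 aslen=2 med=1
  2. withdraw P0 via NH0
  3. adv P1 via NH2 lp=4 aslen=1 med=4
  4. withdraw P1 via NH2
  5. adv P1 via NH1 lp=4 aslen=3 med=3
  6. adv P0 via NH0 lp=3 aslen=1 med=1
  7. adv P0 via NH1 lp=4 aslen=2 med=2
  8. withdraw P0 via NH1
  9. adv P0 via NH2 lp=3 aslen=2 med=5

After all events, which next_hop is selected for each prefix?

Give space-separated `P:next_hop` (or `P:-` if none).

Op 1: best P0=NH0 P1=-
Op 2: best P0=- P1=-
Op 3: best P0=- P1=NH2
Op 4: best P0=- P1=-
Op 5: best P0=- P1=NH1
Op 6: best P0=NH0 P1=NH1
Op 7: best P0=NH1 P1=NH1
Op 8: best P0=NH0 P1=NH1
Op 9: best P0=NH0 P1=NH1

Answer: P0:NH0 P1:NH1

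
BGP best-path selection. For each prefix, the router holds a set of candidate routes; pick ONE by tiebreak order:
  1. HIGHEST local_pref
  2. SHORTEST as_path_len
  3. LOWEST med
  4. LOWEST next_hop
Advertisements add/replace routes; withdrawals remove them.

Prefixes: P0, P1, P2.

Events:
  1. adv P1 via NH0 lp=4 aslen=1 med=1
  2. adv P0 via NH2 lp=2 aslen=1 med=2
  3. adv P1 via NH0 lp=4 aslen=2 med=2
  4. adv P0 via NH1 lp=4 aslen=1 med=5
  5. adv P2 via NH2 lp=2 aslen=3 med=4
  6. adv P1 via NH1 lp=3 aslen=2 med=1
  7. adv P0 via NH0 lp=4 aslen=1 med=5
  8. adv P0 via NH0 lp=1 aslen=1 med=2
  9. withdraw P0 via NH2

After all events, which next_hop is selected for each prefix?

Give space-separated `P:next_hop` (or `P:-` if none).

Op 1: best P0=- P1=NH0 P2=-
Op 2: best P0=NH2 P1=NH0 P2=-
Op 3: best P0=NH2 P1=NH0 P2=-
Op 4: best P0=NH1 P1=NH0 P2=-
Op 5: best P0=NH1 P1=NH0 P2=NH2
Op 6: best P0=NH1 P1=NH0 P2=NH2
Op 7: best P0=NH0 P1=NH0 P2=NH2
Op 8: best P0=NH1 P1=NH0 P2=NH2
Op 9: best P0=NH1 P1=NH0 P2=NH2

Answer: P0:NH1 P1:NH0 P2:NH2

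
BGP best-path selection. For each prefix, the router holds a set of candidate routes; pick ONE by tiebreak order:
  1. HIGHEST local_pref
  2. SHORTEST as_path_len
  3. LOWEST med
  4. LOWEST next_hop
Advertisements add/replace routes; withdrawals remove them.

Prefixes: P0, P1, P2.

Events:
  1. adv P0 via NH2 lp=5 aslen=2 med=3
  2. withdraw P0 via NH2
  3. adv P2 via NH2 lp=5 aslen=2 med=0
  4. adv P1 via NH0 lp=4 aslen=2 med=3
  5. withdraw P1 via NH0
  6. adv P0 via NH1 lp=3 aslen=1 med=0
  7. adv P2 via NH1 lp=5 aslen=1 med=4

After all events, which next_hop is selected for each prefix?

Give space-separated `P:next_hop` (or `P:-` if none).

Answer: P0:NH1 P1:- P2:NH1

Derivation:
Op 1: best P0=NH2 P1=- P2=-
Op 2: best P0=- P1=- P2=-
Op 3: best P0=- P1=- P2=NH2
Op 4: best P0=- P1=NH0 P2=NH2
Op 5: best P0=- P1=- P2=NH2
Op 6: best P0=NH1 P1=- P2=NH2
Op 7: best P0=NH1 P1=- P2=NH1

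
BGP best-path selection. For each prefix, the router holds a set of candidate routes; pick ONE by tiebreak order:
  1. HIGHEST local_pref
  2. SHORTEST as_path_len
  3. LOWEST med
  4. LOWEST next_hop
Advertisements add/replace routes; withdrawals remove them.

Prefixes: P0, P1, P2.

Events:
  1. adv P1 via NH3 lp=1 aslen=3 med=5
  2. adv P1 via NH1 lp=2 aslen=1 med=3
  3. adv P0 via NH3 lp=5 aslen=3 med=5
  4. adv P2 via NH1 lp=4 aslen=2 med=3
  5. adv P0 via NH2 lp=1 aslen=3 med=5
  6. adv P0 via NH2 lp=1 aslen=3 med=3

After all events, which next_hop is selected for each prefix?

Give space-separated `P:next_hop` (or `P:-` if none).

Answer: P0:NH3 P1:NH1 P2:NH1

Derivation:
Op 1: best P0=- P1=NH3 P2=-
Op 2: best P0=- P1=NH1 P2=-
Op 3: best P0=NH3 P1=NH1 P2=-
Op 4: best P0=NH3 P1=NH1 P2=NH1
Op 5: best P0=NH3 P1=NH1 P2=NH1
Op 6: best P0=NH3 P1=NH1 P2=NH1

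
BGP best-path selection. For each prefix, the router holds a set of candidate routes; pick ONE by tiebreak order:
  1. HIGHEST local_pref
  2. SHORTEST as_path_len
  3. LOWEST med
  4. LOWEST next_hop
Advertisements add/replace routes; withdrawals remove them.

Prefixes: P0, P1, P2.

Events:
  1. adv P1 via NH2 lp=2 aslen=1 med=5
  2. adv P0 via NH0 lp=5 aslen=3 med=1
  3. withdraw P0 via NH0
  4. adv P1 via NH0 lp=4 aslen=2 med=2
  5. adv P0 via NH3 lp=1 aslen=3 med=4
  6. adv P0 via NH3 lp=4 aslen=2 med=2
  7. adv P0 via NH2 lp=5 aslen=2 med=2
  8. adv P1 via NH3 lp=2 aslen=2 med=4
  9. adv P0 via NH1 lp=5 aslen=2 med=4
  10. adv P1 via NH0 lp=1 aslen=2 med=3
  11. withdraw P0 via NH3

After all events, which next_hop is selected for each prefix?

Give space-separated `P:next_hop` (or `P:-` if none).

Answer: P0:NH2 P1:NH2 P2:-

Derivation:
Op 1: best P0=- P1=NH2 P2=-
Op 2: best P0=NH0 P1=NH2 P2=-
Op 3: best P0=- P1=NH2 P2=-
Op 4: best P0=- P1=NH0 P2=-
Op 5: best P0=NH3 P1=NH0 P2=-
Op 6: best P0=NH3 P1=NH0 P2=-
Op 7: best P0=NH2 P1=NH0 P2=-
Op 8: best P0=NH2 P1=NH0 P2=-
Op 9: best P0=NH2 P1=NH0 P2=-
Op 10: best P0=NH2 P1=NH2 P2=-
Op 11: best P0=NH2 P1=NH2 P2=-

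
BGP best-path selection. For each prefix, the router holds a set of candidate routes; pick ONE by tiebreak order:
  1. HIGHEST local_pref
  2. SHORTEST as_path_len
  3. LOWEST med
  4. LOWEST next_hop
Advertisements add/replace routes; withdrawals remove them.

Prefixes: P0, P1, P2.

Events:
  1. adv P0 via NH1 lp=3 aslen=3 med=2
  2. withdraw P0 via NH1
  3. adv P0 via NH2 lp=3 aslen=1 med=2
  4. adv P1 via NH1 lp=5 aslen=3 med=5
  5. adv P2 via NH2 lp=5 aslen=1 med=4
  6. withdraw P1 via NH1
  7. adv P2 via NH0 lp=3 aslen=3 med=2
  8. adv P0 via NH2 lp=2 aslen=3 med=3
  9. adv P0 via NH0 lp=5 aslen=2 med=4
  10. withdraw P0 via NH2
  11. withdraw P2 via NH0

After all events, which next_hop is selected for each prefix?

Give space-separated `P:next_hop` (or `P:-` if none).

Op 1: best P0=NH1 P1=- P2=-
Op 2: best P0=- P1=- P2=-
Op 3: best P0=NH2 P1=- P2=-
Op 4: best P0=NH2 P1=NH1 P2=-
Op 5: best P0=NH2 P1=NH1 P2=NH2
Op 6: best P0=NH2 P1=- P2=NH2
Op 7: best P0=NH2 P1=- P2=NH2
Op 8: best P0=NH2 P1=- P2=NH2
Op 9: best P0=NH0 P1=- P2=NH2
Op 10: best P0=NH0 P1=- P2=NH2
Op 11: best P0=NH0 P1=- P2=NH2

Answer: P0:NH0 P1:- P2:NH2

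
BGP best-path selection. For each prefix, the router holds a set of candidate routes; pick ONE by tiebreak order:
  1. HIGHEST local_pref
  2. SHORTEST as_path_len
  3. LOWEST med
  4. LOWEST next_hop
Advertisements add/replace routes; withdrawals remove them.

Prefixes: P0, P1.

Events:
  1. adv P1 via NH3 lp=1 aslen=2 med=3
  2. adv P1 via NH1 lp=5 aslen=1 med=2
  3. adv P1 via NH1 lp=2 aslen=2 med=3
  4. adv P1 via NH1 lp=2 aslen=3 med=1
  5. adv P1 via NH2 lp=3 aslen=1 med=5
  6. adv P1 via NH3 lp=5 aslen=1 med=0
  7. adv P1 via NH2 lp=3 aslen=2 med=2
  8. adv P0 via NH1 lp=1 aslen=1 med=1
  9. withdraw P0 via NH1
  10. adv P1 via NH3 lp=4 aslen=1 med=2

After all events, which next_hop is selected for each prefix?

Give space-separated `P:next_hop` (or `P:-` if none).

Op 1: best P0=- P1=NH3
Op 2: best P0=- P1=NH1
Op 3: best P0=- P1=NH1
Op 4: best P0=- P1=NH1
Op 5: best P0=- P1=NH2
Op 6: best P0=- P1=NH3
Op 7: best P0=- P1=NH3
Op 8: best P0=NH1 P1=NH3
Op 9: best P0=- P1=NH3
Op 10: best P0=- P1=NH3

Answer: P0:- P1:NH3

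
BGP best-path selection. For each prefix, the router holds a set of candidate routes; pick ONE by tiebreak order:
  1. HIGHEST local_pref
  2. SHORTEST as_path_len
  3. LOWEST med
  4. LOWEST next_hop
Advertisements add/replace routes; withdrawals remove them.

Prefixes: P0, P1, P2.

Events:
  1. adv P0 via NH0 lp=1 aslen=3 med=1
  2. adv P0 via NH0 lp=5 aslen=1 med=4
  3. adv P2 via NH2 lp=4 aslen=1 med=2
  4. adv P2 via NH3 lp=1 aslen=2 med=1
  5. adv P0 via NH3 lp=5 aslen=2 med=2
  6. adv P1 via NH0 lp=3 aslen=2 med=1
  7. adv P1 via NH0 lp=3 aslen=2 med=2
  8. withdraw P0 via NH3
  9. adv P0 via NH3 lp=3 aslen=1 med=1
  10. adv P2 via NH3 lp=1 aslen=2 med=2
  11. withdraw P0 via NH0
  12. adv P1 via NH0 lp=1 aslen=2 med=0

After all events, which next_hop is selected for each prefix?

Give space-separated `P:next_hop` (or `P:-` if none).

Answer: P0:NH3 P1:NH0 P2:NH2

Derivation:
Op 1: best P0=NH0 P1=- P2=-
Op 2: best P0=NH0 P1=- P2=-
Op 3: best P0=NH0 P1=- P2=NH2
Op 4: best P0=NH0 P1=- P2=NH2
Op 5: best P0=NH0 P1=- P2=NH2
Op 6: best P0=NH0 P1=NH0 P2=NH2
Op 7: best P0=NH0 P1=NH0 P2=NH2
Op 8: best P0=NH0 P1=NH0 P2=NH2
Op 9: best P0=NH0 P1=NH0 P2=NH2
Op 10: best P0=NH0 P1=NH0 P2=NH2
Op 11: best P0=NH3 P1=NH0 P2=NH2
Op 12: best P0=NH3 P1=NH0 P2=NH2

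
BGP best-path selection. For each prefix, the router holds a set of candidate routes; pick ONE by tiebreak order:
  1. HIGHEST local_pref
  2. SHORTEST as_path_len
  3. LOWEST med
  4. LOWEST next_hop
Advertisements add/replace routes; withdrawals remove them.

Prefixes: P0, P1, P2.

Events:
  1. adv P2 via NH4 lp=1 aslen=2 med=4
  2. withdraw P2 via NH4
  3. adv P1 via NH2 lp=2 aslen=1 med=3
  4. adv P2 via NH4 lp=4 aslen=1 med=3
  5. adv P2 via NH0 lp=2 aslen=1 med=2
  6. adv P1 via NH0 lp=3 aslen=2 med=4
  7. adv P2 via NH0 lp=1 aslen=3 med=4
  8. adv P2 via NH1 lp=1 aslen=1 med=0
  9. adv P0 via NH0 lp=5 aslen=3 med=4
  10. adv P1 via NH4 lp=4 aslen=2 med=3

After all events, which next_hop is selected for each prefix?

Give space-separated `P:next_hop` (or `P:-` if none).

Answer: P0:NH0 P1:NH4 P2:NH4

Derivation:
Op 1: best P0=- P1=- P2=NH4
Op 2: best P0=- P1=- P2=-
Op 3: best P0=- P1=NH2 P2=-
Op 4: best P0=- P1=NH2 P2=NH4
Op 5: best P0=- P1=NH2 P2=NH4
Op 6: best P0=- P1=NH0 P2=NH4
Op 7: best P0=- P1=NH0 P2=NH4
Op 8: best P0=- P1=NH0 P2=NH4
Op 9: best P0=NH0 P1=NH0 P2=NH4
Op 10: best P0=NH0 P1=NH4 P2=NH4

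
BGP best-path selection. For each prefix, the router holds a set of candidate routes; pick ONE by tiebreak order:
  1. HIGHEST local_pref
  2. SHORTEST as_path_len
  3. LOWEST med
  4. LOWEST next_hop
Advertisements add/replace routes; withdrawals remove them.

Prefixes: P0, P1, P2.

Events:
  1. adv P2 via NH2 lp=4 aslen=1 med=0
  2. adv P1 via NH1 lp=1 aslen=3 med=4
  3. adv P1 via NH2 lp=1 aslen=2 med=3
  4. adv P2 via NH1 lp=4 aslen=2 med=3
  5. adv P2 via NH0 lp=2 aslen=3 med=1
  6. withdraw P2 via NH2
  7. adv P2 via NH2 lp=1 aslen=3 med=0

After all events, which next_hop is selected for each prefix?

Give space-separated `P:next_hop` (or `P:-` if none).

Answer: P0:- P1:NH2 P2:NH1

Derivation:
Op 1: best P0=- P1=- P2=NH2
Op 2: best P0=- P1=NH1 P2=NH2
Op 3: best P0=- P1=NH2 P2=NH2
Op 4: best P0=- P1=NH2 P2=NH2
Op 5: best P0=- P1=NH2 P2=NH2
Op 6: best P0=- P1=NH2 P2=NH1
Op 7: best P0=- P1=NH2 P2=NH1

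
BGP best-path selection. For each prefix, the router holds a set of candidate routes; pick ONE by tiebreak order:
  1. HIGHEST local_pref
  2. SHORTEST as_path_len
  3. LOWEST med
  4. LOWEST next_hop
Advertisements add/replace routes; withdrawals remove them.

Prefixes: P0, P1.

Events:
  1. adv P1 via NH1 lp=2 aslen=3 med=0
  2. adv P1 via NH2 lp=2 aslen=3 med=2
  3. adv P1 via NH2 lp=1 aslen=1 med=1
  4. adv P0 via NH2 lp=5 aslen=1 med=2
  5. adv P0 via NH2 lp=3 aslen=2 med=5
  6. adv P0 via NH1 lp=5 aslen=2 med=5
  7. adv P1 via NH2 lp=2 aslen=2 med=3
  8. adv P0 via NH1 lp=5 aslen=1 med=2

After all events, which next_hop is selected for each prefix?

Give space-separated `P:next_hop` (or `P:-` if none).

Op 1: best P0=- P1=NH1
Op 2: best P0=- P1=NH1
Op 3: best P0=- P1=NH1
Op 4: best P0=NH2 P1=NH1
Op 5: best P0=NH2 P1=NH1
Op 6: best P0=NH1 P1=NH1
Op 7: best P0=NH1 P1=NH2
Op 8: best P0=NH1 P1=NH2

Answer: P0:NH1 P1:NH2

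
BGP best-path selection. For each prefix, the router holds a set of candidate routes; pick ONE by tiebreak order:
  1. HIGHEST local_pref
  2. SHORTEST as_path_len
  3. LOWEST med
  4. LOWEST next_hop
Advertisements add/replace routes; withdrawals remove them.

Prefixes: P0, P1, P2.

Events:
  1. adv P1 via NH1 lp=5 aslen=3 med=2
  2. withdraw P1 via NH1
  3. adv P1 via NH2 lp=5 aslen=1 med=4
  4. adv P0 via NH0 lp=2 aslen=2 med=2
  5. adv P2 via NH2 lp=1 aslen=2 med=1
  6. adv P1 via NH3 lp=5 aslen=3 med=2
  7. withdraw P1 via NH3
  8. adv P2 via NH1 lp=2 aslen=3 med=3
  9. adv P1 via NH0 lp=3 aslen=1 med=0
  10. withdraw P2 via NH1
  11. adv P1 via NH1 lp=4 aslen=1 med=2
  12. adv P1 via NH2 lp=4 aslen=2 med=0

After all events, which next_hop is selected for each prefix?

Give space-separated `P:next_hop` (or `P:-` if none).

Op 1: best P0=- P1=NH1 P2=-
Op 2: best P0=- P1=- P2=-
Op 3: best P0=- P1=NH2 P2=-
Op 4: best P0=NH0 P1=NH2 P2=-
Op 5: best P0=NH0 P1=NH2 P2=NH2
Op 6: best P0=NH0 P1=NH2 P2=NH2
Op 7: best P0=NH0 P1=NH2 P2=NH2
Op 8: best P0=NH0 P1=NH2 P2=NH1
Op 9: best P0=NH0 P1=NH2 P2=NH1
Op 10: best P0=NH0 P1=NH2 P2=NH2
Op 11: best P0=NH0 P1=NH2 P2=NH2
Op 12: best P0=NH0 P1=NH1 P2=NH2

Answer: P0:NH0 P1:NH1 P2:NH2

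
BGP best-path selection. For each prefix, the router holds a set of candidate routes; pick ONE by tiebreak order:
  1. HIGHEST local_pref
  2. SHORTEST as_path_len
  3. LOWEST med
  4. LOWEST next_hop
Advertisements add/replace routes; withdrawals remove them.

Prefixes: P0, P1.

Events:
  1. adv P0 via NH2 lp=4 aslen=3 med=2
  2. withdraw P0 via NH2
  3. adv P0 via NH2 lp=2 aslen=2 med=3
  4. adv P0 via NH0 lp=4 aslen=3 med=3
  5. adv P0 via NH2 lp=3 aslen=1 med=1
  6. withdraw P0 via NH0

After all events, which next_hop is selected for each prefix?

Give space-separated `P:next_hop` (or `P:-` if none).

Answer: P0:NH2 P1:-

Derivation:
Op 1: best P0=NH2 P1=-
Op 2: best P0=- P1=-
Op 3: best P0=NH2 P1=-
Op 4: best P0=NH0 P1=-
Op 5: best P0=NH0 P1=-
Op 6: best P0=NH2 P1=-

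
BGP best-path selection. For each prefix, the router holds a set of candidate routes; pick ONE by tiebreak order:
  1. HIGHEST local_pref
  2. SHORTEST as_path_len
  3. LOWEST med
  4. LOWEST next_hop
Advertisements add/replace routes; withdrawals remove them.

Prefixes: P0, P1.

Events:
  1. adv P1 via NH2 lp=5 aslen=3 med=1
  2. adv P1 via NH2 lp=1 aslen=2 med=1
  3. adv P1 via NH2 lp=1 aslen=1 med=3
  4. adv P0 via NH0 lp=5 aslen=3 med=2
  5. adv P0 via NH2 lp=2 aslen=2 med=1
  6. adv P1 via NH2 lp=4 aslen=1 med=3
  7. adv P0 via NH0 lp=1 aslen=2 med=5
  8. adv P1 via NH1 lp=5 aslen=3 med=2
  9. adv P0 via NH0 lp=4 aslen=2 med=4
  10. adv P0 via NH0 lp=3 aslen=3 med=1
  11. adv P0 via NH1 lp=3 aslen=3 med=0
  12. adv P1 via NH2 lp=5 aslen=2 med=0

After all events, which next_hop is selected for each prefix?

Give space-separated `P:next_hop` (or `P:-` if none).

Op 1: best P0=- P1=NH2
Op 2: best P0=- P1=NH2
Op 3: best P0=- P1=NH2
Op 4: best P0=NH0 P1=NH2
Op 5: best P0=NH0 P1=NH2
Op 6: best P0=NH0 P1=NH2
Op 7: best P0=NH2 P1=NH2
Op 8: best P0=NH2 P1=NH1
Op 9: best P0=NH0 P1=NH1
Op 10: best P0=NH0 P1=NH1
Op 11: best P0=NH1 P1=NH1
Op 12: best P0=NH1 P1=NH2

Answer: P0:NH1 P1:NH2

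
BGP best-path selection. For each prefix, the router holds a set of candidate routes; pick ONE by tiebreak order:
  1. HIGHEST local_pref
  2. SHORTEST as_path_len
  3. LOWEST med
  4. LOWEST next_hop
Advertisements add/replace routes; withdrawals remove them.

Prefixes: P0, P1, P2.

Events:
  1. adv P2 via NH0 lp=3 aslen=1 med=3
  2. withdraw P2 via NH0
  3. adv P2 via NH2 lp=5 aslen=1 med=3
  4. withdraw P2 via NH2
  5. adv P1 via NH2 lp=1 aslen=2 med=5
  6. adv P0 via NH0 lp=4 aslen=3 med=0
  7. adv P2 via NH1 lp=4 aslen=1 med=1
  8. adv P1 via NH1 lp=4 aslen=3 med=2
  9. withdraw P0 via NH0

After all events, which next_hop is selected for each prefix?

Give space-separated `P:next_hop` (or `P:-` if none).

Answer: P0:- P1:NH1 P2:NH1

Derivation:
Op 1: best P0=- P1=- P2=NH0
Op 2: best P0=- P1=- P2=-
Op 3: best P0=- P1=- P2=NH2
Op 4: best P0=- P1=- P2=-
Op 5: best P0=- P1=NH2 P2=-
Op 6: best P0=NH0 P1=NH2 P2=-
Op 7: best P0=NH0 P1=NH2 P2=NH1
Op 8: best P0=NH0 P1=NH1 P2=NH1
Op 9: best P0=- P1=NH1 P2=NH1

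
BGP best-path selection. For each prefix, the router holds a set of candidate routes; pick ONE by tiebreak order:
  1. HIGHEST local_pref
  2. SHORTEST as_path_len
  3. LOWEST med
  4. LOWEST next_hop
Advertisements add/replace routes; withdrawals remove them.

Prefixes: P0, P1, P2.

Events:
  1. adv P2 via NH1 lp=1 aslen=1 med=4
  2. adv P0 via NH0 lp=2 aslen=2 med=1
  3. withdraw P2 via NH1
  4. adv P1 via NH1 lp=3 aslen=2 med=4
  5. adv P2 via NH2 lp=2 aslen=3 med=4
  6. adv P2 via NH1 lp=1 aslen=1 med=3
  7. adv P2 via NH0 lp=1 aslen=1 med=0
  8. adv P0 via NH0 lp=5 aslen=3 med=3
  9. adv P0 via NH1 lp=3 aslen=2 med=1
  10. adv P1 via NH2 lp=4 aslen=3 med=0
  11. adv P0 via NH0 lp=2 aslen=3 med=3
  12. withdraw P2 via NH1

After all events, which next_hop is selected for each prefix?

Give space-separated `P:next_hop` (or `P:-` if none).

Answer: P0:NH1 P1:NH2 P2:NH2

Derivation:
Op 1: best P0=- P1=- P2=NH1
Op 2: best P0=NH0 P1=- P2=NH1
Op 3: best P0=NH0 P1=- P2=-
Op 4: best P0=NH0 P1=NH1 P2=-
Op 5: best P0=NH0 P1=NH1 P2=NH2
Op 6: best P0=NH0 P1=NH1 P2=NH2
Op 7: best P0=NH0 P1=NH1 P2=NH2
Op 8: best P0=NH0 P1=NH1 P2=NH2
Op 9: best P0=NH0 P1=NH1 P2=NH2
Op 10: best P0=NH0 P1=NH2 P2=NH2
Op 11: best P0=NH1 P1=NH2 P2=NH2
Op 12: best P0=NH1 P1=NH2 P2=NH2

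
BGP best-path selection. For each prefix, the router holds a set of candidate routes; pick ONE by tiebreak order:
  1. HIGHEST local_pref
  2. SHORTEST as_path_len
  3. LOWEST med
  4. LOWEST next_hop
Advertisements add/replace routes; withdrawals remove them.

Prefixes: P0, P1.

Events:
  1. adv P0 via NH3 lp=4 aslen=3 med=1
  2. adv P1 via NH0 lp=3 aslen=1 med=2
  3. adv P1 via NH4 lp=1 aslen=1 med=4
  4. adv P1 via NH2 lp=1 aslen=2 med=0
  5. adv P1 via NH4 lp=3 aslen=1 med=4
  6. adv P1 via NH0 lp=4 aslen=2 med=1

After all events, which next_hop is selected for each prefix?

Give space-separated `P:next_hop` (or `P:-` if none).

Op 1: best P0=NH3 P1=-
Op 2: best P0=NH3 P1=NH0
Op 3: best P0=NH3 P1=NH0
Op 4: best P0=NH3 P1=NH0
Op 5: best P0=NH3 P1=NH0
Op 6: best P0=NH3 P1=NH0

Answer: P0:NH3 P1:NH0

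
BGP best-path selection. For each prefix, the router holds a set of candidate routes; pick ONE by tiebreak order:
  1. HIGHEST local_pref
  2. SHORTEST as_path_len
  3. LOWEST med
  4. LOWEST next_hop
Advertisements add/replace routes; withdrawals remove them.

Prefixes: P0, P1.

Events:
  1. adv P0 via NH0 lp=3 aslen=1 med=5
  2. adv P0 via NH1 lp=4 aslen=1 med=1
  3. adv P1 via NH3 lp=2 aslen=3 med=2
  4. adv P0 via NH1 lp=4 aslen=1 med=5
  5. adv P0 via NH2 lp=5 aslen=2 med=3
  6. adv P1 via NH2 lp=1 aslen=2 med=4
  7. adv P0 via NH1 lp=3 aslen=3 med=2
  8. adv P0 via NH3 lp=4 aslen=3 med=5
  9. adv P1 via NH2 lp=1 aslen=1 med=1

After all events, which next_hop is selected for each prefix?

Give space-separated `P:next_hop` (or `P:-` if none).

Answer: P0:NH2 P1:NH3

Derivation:
Op 1: best P0=NH0 P1=-
Op 2: best P0=NH1 P1=-
Op 3: best P0=NH1 P1=NH3
Op 4: best P0=NH1 P1=NH3
Op 5: best P0=NH2 P1=NH3
Op 6: best P0=NH2 P1=NH3
Op 7: best P0=NH2 P1=NH3
Op 8: best P0=NH2 P1=NH3
Op 9: best P0=NH2 P1=NH3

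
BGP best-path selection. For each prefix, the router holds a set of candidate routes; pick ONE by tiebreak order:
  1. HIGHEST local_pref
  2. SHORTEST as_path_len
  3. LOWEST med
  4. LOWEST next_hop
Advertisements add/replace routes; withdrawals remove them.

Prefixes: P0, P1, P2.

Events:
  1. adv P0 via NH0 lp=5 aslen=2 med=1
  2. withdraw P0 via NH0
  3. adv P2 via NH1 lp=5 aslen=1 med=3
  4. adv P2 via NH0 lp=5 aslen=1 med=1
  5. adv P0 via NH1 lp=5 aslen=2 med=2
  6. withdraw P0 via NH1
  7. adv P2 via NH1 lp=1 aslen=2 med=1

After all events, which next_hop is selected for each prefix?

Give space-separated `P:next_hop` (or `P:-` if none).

Answer: P0:- P1:- P2:NH0

Derivation:
Op 1: best P0=NH0 P1=- P2=-
Op 2: best P0=- P1=- P2=-
Op 3: best P0=- P1=- P2=NH1
Op 4: best P0=- P1=- P2=NH0
Op 5: best P0=NH1 P1=- P2=NH0
Op 6: best P0=- P1=- P2=NH0
Op 7: best P0=- P1=- P2=NH0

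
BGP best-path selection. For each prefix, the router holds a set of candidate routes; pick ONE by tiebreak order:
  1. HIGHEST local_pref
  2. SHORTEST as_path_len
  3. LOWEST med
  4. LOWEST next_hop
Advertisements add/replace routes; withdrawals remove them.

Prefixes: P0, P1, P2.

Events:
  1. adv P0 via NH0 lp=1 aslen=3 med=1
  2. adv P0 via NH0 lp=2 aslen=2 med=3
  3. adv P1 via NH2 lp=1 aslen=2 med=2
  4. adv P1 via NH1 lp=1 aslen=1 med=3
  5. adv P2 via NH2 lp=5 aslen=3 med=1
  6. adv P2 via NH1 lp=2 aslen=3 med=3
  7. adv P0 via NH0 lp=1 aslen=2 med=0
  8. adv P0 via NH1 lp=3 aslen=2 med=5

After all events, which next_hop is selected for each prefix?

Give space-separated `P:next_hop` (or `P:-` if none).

Op 1: best P0=NH0 P1=- P2=-
Op 2: best P0=NH0 P1=- P2=-
Op 3: best P0=NH0 P1=NH2 P2=-
Op 4: best P0=NH0 P1=NH1 P2=-
Op 5: best P0=NH0 P1=NH1 P2=NH2
Op 6: best P0=NH0 P1=NH1 P2=NH2
Op 7: best P0=NH0 P1=NH1 P2=NH2
Op 8: best P0=NH1 P1=NH1 P2=NH2

Answer: P0:NH1 P1:NH1 P2:NH2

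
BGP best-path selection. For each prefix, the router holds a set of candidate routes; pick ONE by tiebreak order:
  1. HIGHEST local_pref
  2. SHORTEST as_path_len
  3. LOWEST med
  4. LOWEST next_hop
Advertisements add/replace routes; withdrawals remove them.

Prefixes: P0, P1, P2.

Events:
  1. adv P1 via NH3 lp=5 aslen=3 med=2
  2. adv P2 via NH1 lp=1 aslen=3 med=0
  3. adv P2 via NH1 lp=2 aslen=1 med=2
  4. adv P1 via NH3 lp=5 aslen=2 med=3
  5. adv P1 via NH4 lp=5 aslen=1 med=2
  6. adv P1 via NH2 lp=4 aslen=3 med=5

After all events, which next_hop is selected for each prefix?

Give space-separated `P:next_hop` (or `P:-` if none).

Answer: P0:- P1:NH4 P2:NH1

Derivation:
Op 1: best P0=- P1=NH3 P2=-
Op 2: best P0=- P1=NH3 P2=NH1
Op 3: best P0=- P1=NH3 P2=NH1
Op 4: best P0=- P1=NH3 P2=NH1
Op 5: best P0=- P1=NH4 P2=NH1
Op 6: best P0=- P1=NH4 P2=NH1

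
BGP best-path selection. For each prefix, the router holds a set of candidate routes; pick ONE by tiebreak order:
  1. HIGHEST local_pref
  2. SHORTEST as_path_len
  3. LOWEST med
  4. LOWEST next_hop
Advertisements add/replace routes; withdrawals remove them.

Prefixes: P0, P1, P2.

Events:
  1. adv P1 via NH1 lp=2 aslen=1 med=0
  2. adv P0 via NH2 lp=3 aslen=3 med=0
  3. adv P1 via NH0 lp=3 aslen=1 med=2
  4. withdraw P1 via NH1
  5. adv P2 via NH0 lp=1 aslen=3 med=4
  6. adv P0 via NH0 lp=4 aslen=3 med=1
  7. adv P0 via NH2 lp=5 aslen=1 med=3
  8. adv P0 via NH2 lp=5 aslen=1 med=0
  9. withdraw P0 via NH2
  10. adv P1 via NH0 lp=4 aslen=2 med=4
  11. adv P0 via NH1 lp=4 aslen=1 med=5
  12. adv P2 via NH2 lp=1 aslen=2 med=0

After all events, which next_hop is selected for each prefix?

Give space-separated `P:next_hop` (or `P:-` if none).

Op 1: best P0=- P1=NH1 P2=-
Op 2: best P0=NH2 P1=NH1 P2=-
Op 3: best P0=NH2 P1=NH0 P2=-
Op 4: best P0=NH2 P1=NH0 P2=-
Op 5: best P0=NH2 P1=NH0 P2=NH0
Op 6: best P0=NH0 P1=NH0 P2=NH0
Op 7: best P0=NH2 P1=NH0 P2=NH0
Op 8: best P0=NH2 P1=NH0 P2=NH0
Op 9: best P0=NH0 P1=NH0 P2=NH0
Op 10: best P0=NH0 P1=NH0 P2=NH0
Op 11: best P0=NH1 P1=NH0 P2=NH0
Op 12: best P0=NH1 P1=NH0 P2=NH2

Answer: P0:NH1 P1:NH0 P2:NH2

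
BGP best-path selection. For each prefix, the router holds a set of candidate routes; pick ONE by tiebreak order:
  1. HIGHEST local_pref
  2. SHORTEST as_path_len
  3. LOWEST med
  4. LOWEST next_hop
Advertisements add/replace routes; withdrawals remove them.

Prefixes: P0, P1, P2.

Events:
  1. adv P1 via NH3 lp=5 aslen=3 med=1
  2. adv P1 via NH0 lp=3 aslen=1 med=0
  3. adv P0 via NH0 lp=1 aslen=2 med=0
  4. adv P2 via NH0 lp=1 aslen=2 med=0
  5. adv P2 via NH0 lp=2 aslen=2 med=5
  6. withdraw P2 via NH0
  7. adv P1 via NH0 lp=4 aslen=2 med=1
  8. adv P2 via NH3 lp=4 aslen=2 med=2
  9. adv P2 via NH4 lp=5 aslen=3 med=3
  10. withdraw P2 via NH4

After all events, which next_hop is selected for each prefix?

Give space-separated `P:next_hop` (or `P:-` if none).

Answer: P0:NH0 P1:NH3 P2:NH3

Derivation:
Op 1: best P0=- P1=NH3 P2=-
Op 2: best P0=- P1=NH3 P2=-
Op 3: best P0=NH0 P1=NH3 P2=-
Op 4: best P0=NH0 P1=NH3 P2=NH0
Op 5: best P0=NH0 P1=NH3 P2=NH0
Op 6: best P0=NH0 P1=NH3 P2=-
Op 7: best P0=NH0 P1=NH3 P2=-
Op 8: best P0=NH0 P1=NH3 P2=NH3
Op 9: best P0=NH0 P1=NH3 P2=NH4
Op 10: best P0=NH0 P1=NH3 P2=NH3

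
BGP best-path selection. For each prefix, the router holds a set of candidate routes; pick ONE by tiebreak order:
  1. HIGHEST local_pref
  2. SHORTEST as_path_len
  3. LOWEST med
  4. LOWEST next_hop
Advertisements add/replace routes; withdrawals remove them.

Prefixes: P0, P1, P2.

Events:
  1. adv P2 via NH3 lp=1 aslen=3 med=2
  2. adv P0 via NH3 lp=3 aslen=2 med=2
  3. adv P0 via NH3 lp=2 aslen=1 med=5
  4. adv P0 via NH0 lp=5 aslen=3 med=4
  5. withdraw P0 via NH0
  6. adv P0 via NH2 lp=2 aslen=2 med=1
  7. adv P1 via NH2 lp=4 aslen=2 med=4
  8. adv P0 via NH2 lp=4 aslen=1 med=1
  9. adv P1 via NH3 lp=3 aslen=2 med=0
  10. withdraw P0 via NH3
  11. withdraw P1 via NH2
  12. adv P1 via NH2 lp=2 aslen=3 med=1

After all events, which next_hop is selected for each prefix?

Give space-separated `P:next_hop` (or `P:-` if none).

Op 1: best P0=- P1=- P2=NH3
Op 2: best P0=NH3 P1=- P2=NH3
Op 3: best P0=NH3 P1=- P2=NH3
Op 4: best P0=NH0 P1=- P2=NH3
Op 5: best P0=NH3 P1=- P2=NH3
Op 6: best P0=NH3 P1=- P2=NH3
Op 7: best P0=NH3 P1=NH2 P2=NH3
Op 8: best P0=NH2 P1=NH2 P2=NH3
Op 9: best P0=NH2 P1=NH2 P2=NH3
Op 10: best P0=NH2 P1=NH2 P2=NH3
Op 11: best P0=NH2 P1=NH3 P2=NH3
Op 12: best P0=NH2 P1=NH3 P2=NH3

Answer: P0:NH2 P1:NH3 P2:NH3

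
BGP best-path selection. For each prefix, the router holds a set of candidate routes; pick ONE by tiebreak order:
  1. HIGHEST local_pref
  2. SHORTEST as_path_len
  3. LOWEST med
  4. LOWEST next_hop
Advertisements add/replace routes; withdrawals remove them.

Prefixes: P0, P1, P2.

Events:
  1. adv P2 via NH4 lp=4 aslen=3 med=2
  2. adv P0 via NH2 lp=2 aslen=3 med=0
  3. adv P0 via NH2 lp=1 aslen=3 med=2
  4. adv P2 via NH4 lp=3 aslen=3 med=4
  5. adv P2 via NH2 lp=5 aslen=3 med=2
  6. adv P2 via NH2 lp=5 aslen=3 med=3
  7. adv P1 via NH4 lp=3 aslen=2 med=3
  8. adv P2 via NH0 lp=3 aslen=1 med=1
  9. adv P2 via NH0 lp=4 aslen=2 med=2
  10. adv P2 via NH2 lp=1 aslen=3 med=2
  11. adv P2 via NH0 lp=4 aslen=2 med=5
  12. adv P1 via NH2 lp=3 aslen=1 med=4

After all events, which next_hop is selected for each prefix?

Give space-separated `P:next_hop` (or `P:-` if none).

Answer: P0:NH2 P1:NH2 P2:NH0

Derivation:
Op 1: best P0=- P1=- P2=NH4
Op 2: best P0=NH2 P1=- P2=NH4
Op 3: best P0=NH2 P1=- P2=NH4
Op 4: best P0=NH2 P1=- P2=NH4
Op 5: best P0=NH2 P1=- P2=NH2
Op 6: best P0=NH2 P1=- P2=NH2
Op 7: best P0=NH2 P1=NH4 P2=NH2
Op 8: best P0=NH2 P1=NH4 P2=NH2
Op 9: best P0=NH2 P1=NH4 P2=NH2
Op 10: best P0=NH2 P1=NH4 P2=NH0
Op 11: best P0=NH2 P1=NH4 P2=NH0
Op 12: best P0=NH2 P1=NH2 P2=NH0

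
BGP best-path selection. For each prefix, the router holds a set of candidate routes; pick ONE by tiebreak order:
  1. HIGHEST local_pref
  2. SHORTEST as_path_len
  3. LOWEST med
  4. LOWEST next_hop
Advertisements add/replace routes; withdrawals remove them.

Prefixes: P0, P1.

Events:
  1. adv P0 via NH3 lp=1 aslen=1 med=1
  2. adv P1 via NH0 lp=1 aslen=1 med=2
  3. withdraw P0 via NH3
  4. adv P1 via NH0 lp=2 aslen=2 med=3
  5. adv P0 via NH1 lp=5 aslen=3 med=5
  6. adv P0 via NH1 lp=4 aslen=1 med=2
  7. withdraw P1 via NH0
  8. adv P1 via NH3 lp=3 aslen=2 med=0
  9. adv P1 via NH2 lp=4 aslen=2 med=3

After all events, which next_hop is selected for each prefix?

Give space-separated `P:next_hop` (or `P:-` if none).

Op 1: best P0=NH3 P1=-
Op 2: best P0=NH3 P1=NH0
Op 3: best P0=- P1=NH0
Op 4: best P0=- P1=NH0
Op 5: best P0=NH1 P1=NH0
Op 6: best P0=NH1 P1=NH0
Op 7: best P0=NH1 P1=-
Op 8: best P0=NH1 P1=NH3
Op 9: best P0=NH1 P1=NH2

Answer: P0:NH1 P1:NH2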